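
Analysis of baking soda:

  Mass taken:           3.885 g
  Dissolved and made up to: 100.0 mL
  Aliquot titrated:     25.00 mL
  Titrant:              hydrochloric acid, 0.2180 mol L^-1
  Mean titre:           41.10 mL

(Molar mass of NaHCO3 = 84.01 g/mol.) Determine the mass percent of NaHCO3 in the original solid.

77.50 %

NaHCO3 + HCl → NaCl + H2O + CO2
n(HCl) per titration = 0.04110 × 0.2180 = 8.960 × 10^-3 mol
n(NaHCO3) in each aliquot = 8.960 × 10^-3 mol (1:1 ratio)
n(NaHCO3) in the whole flask = 8.960 × 10^-3 × 100.0/25.00 = 0.03584 mol
mass of NaHCO3 = 0.03584 × 84.01 = 3.011 g
% NaHCO3 = 3.011 / 3.885 × 100 = 77.50 %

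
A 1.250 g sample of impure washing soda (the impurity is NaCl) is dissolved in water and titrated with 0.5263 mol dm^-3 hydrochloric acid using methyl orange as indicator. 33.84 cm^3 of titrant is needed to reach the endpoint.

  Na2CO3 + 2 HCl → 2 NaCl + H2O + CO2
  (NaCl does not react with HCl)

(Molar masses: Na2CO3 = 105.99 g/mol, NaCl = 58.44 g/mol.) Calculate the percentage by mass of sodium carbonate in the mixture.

n(HCl) = 0.03384 × 0.5263 = 0.01781 mol
Let x = n(Na2CO3), y = n(NaCl).
Titrant: 2x = 0.01781;  mass: 105.99x + 58.44y = 1.250
Solving, x = 8.905 × 10^-3 mol, y = 5.239 × 10^-3 mol
mass of Na2CO3 = 8.905 × 10^-3 × 105.99 = 0.9438 g
% Na2CO3 = 0.9438 / 1.250 × 100 = 75.51 %

75.51 %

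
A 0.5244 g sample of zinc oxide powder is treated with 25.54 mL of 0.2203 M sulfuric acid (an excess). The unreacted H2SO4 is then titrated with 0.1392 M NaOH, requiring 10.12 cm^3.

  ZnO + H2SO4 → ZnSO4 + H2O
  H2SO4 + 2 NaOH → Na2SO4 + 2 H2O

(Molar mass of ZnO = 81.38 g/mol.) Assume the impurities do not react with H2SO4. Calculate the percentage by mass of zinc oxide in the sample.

n(H2SO4) added = 0.02554 × 0.2203 = 5.626 × 10^-3 mol
n(NaOH) used in back-titration = 0.01012 × 0.1392 = 1.409 × 10^-3 mol
From the 1:2 ratio, n(H2SO4) left over = 1/2 × 1.409 × 10^-3 = 7.044 × 10^-4 mol
n(H2SO4) consumed by analyte = 5.626 × 10^-3 − 7.044 × 10^-4 = 4.922 × 10^-3 mol
n(ZnO) = 4.922 × 10^-3 mol (1:1 ratio)
mass of ZnO = 4.922 × 10^-3 × 81.38 = 0.4006 g
% ZnO = 0.4006 / 0.5244 × 100 = 76.38 %

76.38 %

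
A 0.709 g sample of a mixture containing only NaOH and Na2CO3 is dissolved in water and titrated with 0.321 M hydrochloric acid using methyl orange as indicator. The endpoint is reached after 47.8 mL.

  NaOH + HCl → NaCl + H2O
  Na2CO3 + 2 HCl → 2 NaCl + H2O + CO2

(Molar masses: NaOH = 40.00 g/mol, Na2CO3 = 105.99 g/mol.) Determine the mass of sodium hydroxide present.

n(HCl) = 0.0478 × 0.321 = 0.0153 mol
Let x = n(NaOH), y = n(Na2CO3).
Titrant: 1x + 2y = 0.0153;  mass: 40.00x + 105.99y = 0.709
Solving, x = 8.01 × 10^-3 mol, y = 3.66 × 10^-3 mol
mass of NaOH = 8.01 × 10^-3 × 40.00 = 0.321 g

0.321 g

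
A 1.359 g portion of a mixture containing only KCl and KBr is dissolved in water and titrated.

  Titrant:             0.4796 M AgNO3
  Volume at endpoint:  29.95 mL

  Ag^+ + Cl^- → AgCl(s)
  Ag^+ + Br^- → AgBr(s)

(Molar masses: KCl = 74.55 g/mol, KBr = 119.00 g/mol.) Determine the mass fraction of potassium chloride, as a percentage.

n(AgNO3) = 0.02995 × 0.4796 = 0.01436 mol
Let x = n(KCl), y = n(KBr).
Titrant: 1x + 1y = 0.01436;  mass: 74.55x + 119.00y = 1.359
Solving, x = 7.881 × 10^-3 mol, y = 6.483 × 10^-3 mol
mass of KCl = 7.881 × 10^-3 × 74.55 = 0.5875 g
% KCl = 0.5875 / 1.359 × 100 = 43.23 %

43.23 %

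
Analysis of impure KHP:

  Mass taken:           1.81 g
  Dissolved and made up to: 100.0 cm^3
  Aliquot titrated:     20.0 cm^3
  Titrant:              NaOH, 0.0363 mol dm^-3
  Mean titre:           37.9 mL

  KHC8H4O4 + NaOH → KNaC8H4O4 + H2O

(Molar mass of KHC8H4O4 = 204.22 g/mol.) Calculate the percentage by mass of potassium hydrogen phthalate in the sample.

n(NaOH) per titration = 0.0379 × 0.0363 = 1.38 × 10^-3 mol
n(KHC8H4O4) in each aliquot = 1.38 × 10^-3 mol (1:1 ratio)
n(KHC8H4O4) in the whole flask = 1.38 × 10^-3 × 100.0/20.0 = 6.88 × 10^-3 mol
mass of KHC8H4O4 = 6.88 × 10^-3 × 204.22 = 1.40 g
% KHC8H4O4 = 1.40 / 1.81 × 100 = 77.6 %

77.6 %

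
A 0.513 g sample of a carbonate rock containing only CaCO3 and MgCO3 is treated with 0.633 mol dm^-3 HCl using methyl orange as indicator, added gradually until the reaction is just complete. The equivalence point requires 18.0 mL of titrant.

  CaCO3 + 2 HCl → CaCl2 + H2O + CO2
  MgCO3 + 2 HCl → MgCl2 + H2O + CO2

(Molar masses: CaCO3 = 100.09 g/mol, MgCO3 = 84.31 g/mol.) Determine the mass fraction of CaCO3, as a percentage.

n(HCl) = 0.0180 × 0.633 = 0.0114 mol
Let x = n(CaCO3), y = n(MgCO3).
Titrant: 2x + 2y = 0.0114;  mass: 100.09x + 84.31y = 0.513
Solving, x = 2.07 × 10^-3 mol, y = 3.63 × 10^-3 mol
mass of CaCO3 = 2.07 × 10^-3 × 100.09 = 0.207 g
% CaCO3 = 0.207 / 0.513 × 100 = 40.4 %

40.4 %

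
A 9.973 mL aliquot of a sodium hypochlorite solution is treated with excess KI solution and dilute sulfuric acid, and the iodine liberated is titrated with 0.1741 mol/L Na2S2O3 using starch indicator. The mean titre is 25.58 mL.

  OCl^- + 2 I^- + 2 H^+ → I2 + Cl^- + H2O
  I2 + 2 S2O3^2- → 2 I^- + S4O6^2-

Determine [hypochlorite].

n(S2O3^2-) = 0.02558 × 0.1741 = 4.453 × 10^-3 mol
n(I2) = n(S2O3^2-)/2 = 2.227 × 10^-3 mol
n(OCl^-) in the aliquot = 2.227 × 10^-3 mol (1:1 ratio)
[OCl^-] = 2.227 × 10^-3 / 0.009973 = 0.2233 mol/L

0.2233 mol/L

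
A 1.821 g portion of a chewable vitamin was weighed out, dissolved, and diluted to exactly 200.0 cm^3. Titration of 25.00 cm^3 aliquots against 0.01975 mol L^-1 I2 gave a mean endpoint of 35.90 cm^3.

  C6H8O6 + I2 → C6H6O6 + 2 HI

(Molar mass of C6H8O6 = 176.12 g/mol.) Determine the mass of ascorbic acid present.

0.9990 g

n(I2) per titration = 0.03590 × 0.01975 = 7.090 × 10^-4 mol
n(C6H8O6) in each aliquot = 7.090 × 10^-4 mol (1:1 ratio)
n(C6H8O6) in the whole flask = 7.090 × 10^-4 × 200.0/25.00 = 5.672 × 10^-3 mol
mass of C6H8O6 = 5.672 × 10^-3 × 176.12 = 0.9990 g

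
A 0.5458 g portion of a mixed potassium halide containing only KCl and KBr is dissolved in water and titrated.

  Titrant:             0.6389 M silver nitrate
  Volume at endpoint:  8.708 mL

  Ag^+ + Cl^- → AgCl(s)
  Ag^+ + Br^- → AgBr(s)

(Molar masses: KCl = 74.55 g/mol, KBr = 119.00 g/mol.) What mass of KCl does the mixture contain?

n(AgNO3) = 0.008708 × 0.6389 = 5.564 × 10^-3 mol
Let x = n(KCl), y = n(KBr).
Titrant: 1x + 1y = 5.564 × 10^-3;  mass: 74.55x + 119.00y = 0.5458
Solving, x = 2.616 × 10^-3 mol, y = 2.948 × 10^-3 mol
mass of KCl = 2.616 × 10^-3 × 74.55 = 0.1950 g

0.1950 g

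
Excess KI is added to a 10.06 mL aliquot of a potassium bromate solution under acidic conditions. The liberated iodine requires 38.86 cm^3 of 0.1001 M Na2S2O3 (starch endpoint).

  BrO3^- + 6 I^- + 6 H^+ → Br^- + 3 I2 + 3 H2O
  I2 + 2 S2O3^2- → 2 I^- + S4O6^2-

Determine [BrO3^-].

0.06444 M

n(S2O3^2-) = 0.03886 × 0.1001 = 3.890 × 10^-3 mol
n(I2) = n(S2O3^2-)/2 = 1.945 × 10^-3 mol
From the 1:3 ratio, n(BrO3^-) in the aliquot = 1/3 × 1.945 × 10^-3 = 6.483 × 10^-4 mol
[BrO3^-] = 6.483 × 10^-4 / 0.01006 = 0.06444 mol/L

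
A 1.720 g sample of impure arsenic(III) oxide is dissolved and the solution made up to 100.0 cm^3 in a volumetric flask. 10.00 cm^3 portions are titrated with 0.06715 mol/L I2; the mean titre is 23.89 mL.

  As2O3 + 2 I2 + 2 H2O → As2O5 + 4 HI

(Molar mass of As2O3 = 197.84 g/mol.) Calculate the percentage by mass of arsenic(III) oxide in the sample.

n(I2) per titration = 0.02389 × 0.06715 = 1.604 × 10^-3 mol
From the 1:2 ratio, n(As2O3) in each aliquot = 1/2 × 1.604 × 10^-3 = 8.021 × 10^-4 mol
n(As2O3) in the whole flask = 8.021 × 10^-4 × 100.0/10.00 = 8.021 × 10^-3 mol
mass of As2O3 = 8.021 × 10^-3 × 197.84 = 1.587 g
% As2O3 = 1.587 / 1.720 × 100 = 92.26 %

92.26 %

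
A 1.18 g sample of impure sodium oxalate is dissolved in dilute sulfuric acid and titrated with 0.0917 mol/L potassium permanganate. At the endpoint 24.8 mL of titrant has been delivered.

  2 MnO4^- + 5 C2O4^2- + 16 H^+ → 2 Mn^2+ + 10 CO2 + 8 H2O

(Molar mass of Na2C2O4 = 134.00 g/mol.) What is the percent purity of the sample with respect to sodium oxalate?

n(KMnO4) = 0.0248 L × 0.0917 mol/L = 2.27 × 10^-3 mol
From the 5:2 ratio, n(Na2C2O4) = 5/2 × 2.27 × 10^-3 = 5.69 × 10^-3 mol
mass of Na2C2O4 = 5.69 × 10^-3 × 134.00 g/mol = 0.762 g
% Na2C2O4 = 0.762 / 1.18 × 100 = 64.6 %

64.6 %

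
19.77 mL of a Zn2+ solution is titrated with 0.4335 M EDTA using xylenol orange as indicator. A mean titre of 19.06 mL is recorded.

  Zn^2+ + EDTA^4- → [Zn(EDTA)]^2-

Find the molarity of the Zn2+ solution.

0.4179 M

n(EDTA) = 0.01906 L × 0.4335 mol/L = 8.263 × 10^-3 mol
n(Zn2+) = 8.263 × 10^-3 mol (1:1 mole ratio)
[Zn2+] = 8.263 × 10^-3 mol / 0.01977 L = 0.4179 mol/L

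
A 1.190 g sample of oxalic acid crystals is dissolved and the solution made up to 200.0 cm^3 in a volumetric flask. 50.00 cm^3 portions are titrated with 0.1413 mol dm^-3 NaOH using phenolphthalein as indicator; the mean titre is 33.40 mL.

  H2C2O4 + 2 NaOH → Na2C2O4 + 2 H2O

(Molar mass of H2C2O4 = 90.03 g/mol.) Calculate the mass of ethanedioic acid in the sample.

n(NaOH) per titration = 0.03340 × 0.1413 = 4.719 × 10^-3 mol
From the 1:2 ratio, n(H2C2O4) in each aliquot = 1/2 × 4.719 × 10^-3 = 2.360 × 10^-3 mol
n(H2C2O4) in the whole flask = 2.360 × 10^-3 × 200.0/50.00 = 9.439 × 10^-3 mol
mass of H2C2O4 = 9.439 × 10^-3 × 90.03 = 0.8498 g

0.8498 g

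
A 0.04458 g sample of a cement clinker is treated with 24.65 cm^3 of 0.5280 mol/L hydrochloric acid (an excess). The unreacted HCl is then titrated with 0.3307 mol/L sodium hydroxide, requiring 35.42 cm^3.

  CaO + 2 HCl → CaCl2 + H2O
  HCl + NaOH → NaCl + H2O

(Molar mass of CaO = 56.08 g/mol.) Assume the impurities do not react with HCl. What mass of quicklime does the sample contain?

n(HCl) added = 0.02465 × 0.5280 = 0.01302 mol
n(NaOH) used in back-titration = 0.03542 × 0.3307 = 0.01171 mol
n(HCl) left over = 0.01171 mol (1:1 ratio)
n(HCl) consumed by analyte = 0.01302 − 0.01171 = 1.302 × 10^-3 mol
From the 1:2 ratio, n(CaO) = 1/2 × 1.302 × 10^-3 = 6.509 × 10^-4 mol
mass of CaO = 6.509 × 10^-4 × 56.08 = 0.03650 g

0.03650 g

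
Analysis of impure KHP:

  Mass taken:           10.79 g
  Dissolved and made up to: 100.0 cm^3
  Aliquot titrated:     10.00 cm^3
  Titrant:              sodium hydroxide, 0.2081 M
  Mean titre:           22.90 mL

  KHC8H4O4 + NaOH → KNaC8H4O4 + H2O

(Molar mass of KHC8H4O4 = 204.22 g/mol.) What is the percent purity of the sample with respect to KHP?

90.20 %

n(NaOH) per titration = 0.02290 × 0.2081 = 4.765 × 10^-3 mol
n(KHC8H4O4) in each aliquot = 4.765 × 10^-3 mol (1:1 ratio)
n(KHC8H4O4) in the whole flask = 4.765 × 10^-3 × 100.0/10.00 = 0.04765 mol
mass of KHC8H4O4 = 0.04765 × 204.22 = 9.732 g
% KHC8H4O4 = 9.732 / 10.79 × 100 = 90.20 %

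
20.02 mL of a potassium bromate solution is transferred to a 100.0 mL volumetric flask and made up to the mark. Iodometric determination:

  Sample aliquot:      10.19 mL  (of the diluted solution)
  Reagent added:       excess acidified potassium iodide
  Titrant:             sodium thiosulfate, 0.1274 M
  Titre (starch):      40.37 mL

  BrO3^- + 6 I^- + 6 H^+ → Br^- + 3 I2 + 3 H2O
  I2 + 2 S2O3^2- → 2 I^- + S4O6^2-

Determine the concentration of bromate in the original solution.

n(S2O3^2-) = 0.04037 × 0.1274 = 5.143 × 10^-3 mol
n(I2) = n(S2O3^2-)/2 = 2.572 × 10^-3 mol
From the 1:3 ratio, n(BrO3^-) in the aliquot = 1/3 × 2.572 × 10^-3 = 8.572 × 10^-4 mol
[BrO3^-]_dilute = 8.572 × 10^-4 / 0.01019 = 0.08412 mol/L
[BrO3^-]_original = 0.08412 × 100.0/20.02 = 0.4202 mol/L

0.4202 M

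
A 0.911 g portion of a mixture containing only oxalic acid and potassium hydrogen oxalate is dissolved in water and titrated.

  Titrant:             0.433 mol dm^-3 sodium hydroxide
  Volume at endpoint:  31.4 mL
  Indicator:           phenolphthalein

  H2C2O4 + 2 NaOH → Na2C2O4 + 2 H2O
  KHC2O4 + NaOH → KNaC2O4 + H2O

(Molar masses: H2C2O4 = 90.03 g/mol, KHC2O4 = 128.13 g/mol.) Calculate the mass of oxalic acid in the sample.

0.450 g

n(NaOH) = 0.0314 × 0.433 = 0.0136 mol
Let x = n(H2C2O4), y = n(KHC2O4).
Titrant: 2x + 1y = 0.0136;  mass: 90.03x + 128.13y = 0.911
Solving, x = 5.00 × 10^-3 mol, y = 3.60 × 10^-3 mol
mass of H2C2O4 = 5.00 × 10^-3 × 90.03 = 0.450 g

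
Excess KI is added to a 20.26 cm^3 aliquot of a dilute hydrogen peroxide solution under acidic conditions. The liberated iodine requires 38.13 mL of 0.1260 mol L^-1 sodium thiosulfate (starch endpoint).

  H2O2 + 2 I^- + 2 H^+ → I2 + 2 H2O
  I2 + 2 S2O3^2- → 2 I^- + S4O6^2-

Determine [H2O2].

n(S2O3^2-) = 0.03813 × 0.1260 = 4.804 × 10^-3 mol
n(I2) = n(S2O3^2-)/2 = 2.402 × 10^-3 mol
n(H2O2) in the aliquot = 2.402 × 10^-3 mol (1:1 ratio)
[H2O2] = 2.402 × 10^-3 / 0.02026 = 0.1186 mol/L

0.1186 mol/L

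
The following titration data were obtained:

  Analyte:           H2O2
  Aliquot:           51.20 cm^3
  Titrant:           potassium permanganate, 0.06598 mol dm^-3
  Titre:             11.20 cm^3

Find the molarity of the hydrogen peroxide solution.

2 MnO4^- + 5 H2O2 + 6 H^+ → 2 Mn^2+ + 5 O2 + 8 H2O
n(KMnO4) = 0.01120 L × 0.06598 mol/L = 7.390 × 10^-4 mol
From the 5:2 mole ratio, n(H2O2) = 5/2 × 7.390 × 10^-4 = 1.847 × 10^-3 mol
[H2O2] = 1.847 × 10^-3 mol / 0.05120 L = 0.03608 mol/L

0.03608 mol/L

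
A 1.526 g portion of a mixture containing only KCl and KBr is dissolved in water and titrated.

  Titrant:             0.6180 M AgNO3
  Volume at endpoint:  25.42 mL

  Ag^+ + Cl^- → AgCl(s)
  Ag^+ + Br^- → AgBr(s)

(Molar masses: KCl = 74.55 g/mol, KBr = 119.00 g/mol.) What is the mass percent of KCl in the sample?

37.75 %

n(AgNO3) = 0.02542 × 0.6180 = 0.01571 mol
Let x = n(KCl), y = n(KBr).
Titrant: 1x + 1y = 0.01571;  mass: 74.55x + 119.00y = 1.526
Solving, x = 7.726 × 10^-3 mol, y = 7.983 × 10^-3 mol
mass of KCl = 7.726 × 10^-3 × 74.55 = 0.5760 g
% KCl = 0.5760 / 1.526 × 100 = 37.75 %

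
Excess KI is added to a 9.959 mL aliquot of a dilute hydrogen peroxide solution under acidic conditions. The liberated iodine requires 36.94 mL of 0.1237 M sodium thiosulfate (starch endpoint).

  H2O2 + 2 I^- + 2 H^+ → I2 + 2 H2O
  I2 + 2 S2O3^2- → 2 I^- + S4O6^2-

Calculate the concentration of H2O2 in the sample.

n(S2O3^2-) = 0.03694 × 0.1237 = 4.569 × 10^-3 mol
n(I2) = n(S2O3^2-)/2 = 2.285 × 10^-3 mol
n(H2O2) in the aliquot = 2.285 × 10^-3 mol (1:1 ratio)
[H2O2] = 2.285 × 10^-3 / 0.009959 = 0.2294 mol/L

0.2294 M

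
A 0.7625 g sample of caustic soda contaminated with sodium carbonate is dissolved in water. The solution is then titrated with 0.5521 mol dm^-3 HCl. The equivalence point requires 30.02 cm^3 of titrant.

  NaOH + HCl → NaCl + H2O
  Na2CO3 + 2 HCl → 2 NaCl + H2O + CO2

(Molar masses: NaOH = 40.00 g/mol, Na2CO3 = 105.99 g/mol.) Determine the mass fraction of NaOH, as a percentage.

n(HCl) = 0.03002 × 0.5521 = 0.01657 mol
Let x = n(NaOH), y = n(Na2CO3).
Titrant: 1x + 2y = 0.01657;  mass: 40.00x + 105.99y = 0.7625
Solving, x = 8.914 × 10^-3 mol, y = 3.830 × 10^-3 mol
mass of NaOH = 8.914 × 10^-3 × 40.00 = 0.3566 g
% NaOH = 0.3566 / 0.7625 × 100 = 46.76 %

46.76 %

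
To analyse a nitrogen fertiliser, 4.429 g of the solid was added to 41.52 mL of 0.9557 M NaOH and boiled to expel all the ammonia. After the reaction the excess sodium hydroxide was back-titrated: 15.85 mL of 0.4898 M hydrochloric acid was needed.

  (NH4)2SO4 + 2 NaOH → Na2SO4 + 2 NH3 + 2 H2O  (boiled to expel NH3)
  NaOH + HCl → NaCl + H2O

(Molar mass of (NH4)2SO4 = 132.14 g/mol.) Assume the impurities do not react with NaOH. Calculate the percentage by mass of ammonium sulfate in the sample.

47.61 %

n(NaOH) added = 0.04152 × 0.9557 = 0.03968 mol
n(HCl) used in back-titration = 0.01585 × 0.4898 = 7.763 × 10^-3 mol
n(NaOH) left over = 7.763 × 10^-3 mol (1:1 ratio)
n(NaOH) consumed by analyte = 0.03968 − 7.763 × 10^-3 = 0.03192 mol
From the 1:2 ratio, n((NH4)2SO4) = 1/2 × 0.03192 = 0.01596 mol
mass of (NH4)2SO4 = 0.01596 × 132.14 = 2.109 g
% (NH4)2SO4 = 2.109 / 4.429 × 100 = 47.61 %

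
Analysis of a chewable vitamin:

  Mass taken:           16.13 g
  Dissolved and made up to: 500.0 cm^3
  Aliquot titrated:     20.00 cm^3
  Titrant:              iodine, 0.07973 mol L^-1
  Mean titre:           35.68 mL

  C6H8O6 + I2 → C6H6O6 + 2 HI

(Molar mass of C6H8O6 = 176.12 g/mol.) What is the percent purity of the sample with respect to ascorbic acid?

77.65 %

n(I2) per titration = 0.03568 × 0.07973 = 2.845 × 10^-3 mol
n(C6H8O6) in each aliquot = 2.845 × 10^-3 mol (1:1 ratio)
n(C6H8O6) in the whole flask = 2.845 × 10^-3 × 500.0/20.00 = 0.07112 mol
mass of C6H8O6 = 0.07112 × 176.12 = 12.53 g
% C6H8O6 = 12.53 / 16.13 × 100 = 77.65 %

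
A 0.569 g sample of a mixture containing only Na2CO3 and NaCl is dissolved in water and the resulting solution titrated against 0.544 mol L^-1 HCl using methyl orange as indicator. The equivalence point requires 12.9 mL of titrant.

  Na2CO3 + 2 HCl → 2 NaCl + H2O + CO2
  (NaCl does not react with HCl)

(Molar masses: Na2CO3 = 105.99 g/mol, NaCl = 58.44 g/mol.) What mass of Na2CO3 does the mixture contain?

n(HCl) = 0.0129 × 0.544 = 7.02 × 10^-3 mol
Let x = n(Na2CO3), y = n(NaCl).
Titrant: 2x = 7.02 × 10^-3;  mass: 105.99x + 58.44y = 0.569
Solving, x = 3.51 × 10^-3 mol, y = 3.37 × 10^-3 mol
mass of Na2CO3 = 3.51 × 10^-3 × 105.99 = 0.372 g

0.372 g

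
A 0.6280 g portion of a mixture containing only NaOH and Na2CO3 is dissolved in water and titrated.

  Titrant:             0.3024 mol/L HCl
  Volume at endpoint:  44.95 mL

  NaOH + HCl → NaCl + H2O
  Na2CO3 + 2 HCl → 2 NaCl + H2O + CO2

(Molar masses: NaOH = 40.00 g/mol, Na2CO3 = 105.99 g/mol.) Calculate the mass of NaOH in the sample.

n(HCl) = 0.04495 × 0.3024 = 0.01359 mol
Let x = n(NaOH), y = n(Na2CO3).
Titrant: 1x + 2y = 0.01359;  mass: 40.00x + 105.99y = 0.6280
Solving, x = 7.107 × 10^-3 mol, y = 3.243 × 10^-3 mol
mass of NaOH = 7.107 × 10^-3 × 40.00 = 0.2843 g

0.2843 g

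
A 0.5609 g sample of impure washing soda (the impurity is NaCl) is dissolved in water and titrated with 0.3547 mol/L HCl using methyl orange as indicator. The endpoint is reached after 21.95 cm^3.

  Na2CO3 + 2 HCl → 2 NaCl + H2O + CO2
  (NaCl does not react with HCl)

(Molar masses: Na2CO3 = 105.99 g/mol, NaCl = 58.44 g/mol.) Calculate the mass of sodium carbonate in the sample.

0.4126 g

n(HCl) = 0.02195 × 0.3547 = 7.786 × 10^-3 mol
Let x = n(Na2CO3), y = n(NaCl).
Titrant: 2x = 7.786 × 10^-3;  mass: 105.99x + 58.44y = 0.5609
Solving, x = 3.893 × 10^-3 mol, y = 2.538 × 10^-3 mol
mass of Na2CO3 = 3.893 × 10^-3 × 105.99 = 0.4126 g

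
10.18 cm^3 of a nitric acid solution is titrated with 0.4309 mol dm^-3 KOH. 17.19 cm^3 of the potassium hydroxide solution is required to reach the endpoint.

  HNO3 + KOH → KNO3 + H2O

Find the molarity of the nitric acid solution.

n(KOH) = 0.01719 L × 0.4309 mol/L = 7.407 × 10^-3 mol
n(HNO3) = 7.407 × 10^-3 mol (1:1 mole ratio)
[HNO3] = 7.407 × 10^-3 mol / 0.01018 L = 0.7276 mol/L

0.7276 mol/L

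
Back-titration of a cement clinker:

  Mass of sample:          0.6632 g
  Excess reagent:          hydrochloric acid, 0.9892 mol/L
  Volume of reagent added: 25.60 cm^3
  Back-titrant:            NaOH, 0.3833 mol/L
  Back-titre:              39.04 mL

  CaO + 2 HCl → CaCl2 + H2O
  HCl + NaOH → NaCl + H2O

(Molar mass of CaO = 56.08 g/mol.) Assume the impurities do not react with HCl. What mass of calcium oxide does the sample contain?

0.2905 g

n(HCl) added = 0.02560 × 0.9892 = 0.02532 mol
n(NaOH) used in back-titration = 0.03904 × 0.3833 = 0.01496 mol
n(HCl) left over = 0.01496 mol (1:1 ratio)
n(HCl) consumed by analyte = 0.02532 − 0.01496 = 0.01036 mol
From the 1:2 ratio, n(CaO) = 1/2 × 0.01036 = 5.180 × 10^-3 mol
mass of CaO = 5.180 × 10^-3 × 56.08 = 0.2905 g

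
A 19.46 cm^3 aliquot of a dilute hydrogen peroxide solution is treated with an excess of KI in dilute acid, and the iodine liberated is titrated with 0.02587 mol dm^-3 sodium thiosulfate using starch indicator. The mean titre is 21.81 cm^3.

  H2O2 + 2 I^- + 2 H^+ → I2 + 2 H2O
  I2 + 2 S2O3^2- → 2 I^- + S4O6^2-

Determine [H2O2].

0.01450 mol/L

n(S2O3^2-) = 0.02181 × 0.02587 = 5.642 × 10^-4 mol
n(I2) = n(S2O3^2-)/2 = 2.821 × 10^-4 mol
n(H2O2) in the aliquot = 2.821 × 10^-4 mol (1:1 ratio)
[H2O2] = 2.821 × 10^-4 / 0.01946 = 0.01450 mol/L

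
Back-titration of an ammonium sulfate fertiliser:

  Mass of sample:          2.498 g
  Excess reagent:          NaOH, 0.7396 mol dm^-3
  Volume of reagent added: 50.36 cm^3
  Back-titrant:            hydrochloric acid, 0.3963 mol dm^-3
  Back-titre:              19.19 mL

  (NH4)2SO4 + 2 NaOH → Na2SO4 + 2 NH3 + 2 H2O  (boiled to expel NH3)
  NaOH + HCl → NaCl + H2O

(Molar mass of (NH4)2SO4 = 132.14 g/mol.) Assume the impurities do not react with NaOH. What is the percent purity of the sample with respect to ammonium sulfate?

78.40 %

n(NaOH) added = 0.05036 × 0.7396 = 0.03725 mol
n(HCl) used in back-titration = 0.01919 × 0.3963 = 7.605 × 10^-3 mol
n(NaOH) left over = 7.605 × 10^-3 mol (1:1 ratio)
n(NaOH) consumed by analyte = 0.03725 − 7.605 × 10^-3 = 0.02964 mol
From the 1:2 ratio, n((NH4)2SO4) = 1/2 × 0.02964 = 0.01482 mol
mass of (NH4)2SO4 = 0.01482 × 132.14 = 1.958 g
% (NH4)2SO4 = 1.958 / 2.498 × 100 = 78.40 %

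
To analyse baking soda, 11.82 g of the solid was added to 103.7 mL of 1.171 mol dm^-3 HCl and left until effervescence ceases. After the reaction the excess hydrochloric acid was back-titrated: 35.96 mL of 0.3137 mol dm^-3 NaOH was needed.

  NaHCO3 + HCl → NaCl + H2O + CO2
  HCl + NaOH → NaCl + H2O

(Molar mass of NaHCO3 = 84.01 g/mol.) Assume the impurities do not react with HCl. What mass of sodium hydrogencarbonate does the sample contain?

9.254 g

n(HCl) added = 0.1037 × 1.171 = 0.1214 mol
n(NaOH) used in back-titration = 0.03596 × 0.3137 = 0.01128 mol
n(HCl) left over = 0.01128 mol (1:1 ratio)
n(HCl) consumed by analyte = 0.1214 − 0.01128 = 0.1102 mol
n(NaHCO3) = 0.1102 mol (1:1 ratio)
mass of NaHCO3 = 0.1102 × 84.01 = 9.254 g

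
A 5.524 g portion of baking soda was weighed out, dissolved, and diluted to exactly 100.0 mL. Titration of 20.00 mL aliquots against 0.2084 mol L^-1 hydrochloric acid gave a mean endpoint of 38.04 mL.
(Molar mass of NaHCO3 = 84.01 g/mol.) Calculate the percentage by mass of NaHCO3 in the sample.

60.28 %

NaHCO3 + HCl → NaCl + H2O + CO2
n(HCl) per titration = 0.03804 × 0.2084 = 7.928 × 10^-3 mol
n(NaHCO3) in each aliquot = 7.928 × 10^-3 mol (1:1 ratio)
n(NaHCO3) in the whole flask = 7.928 × 10^-3 × 100.0/20.00 = 0.03964 mol
mass of NaHCO3 = 0.03964 × 84.01 = 3.330 g
% NaHCO3 = 3.330 / 5.524 × 100 = 60.28 %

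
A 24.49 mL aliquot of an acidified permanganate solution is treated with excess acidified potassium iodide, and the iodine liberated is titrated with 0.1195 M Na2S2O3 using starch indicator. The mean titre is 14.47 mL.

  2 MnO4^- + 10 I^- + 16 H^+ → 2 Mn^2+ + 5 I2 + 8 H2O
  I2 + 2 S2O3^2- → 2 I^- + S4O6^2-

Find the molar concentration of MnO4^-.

n(S2O3^2-) = 0.01447 × 0.1195 = 1.729 × 10^-3 mol
n(I2) = n(S2O3^2-)/2 = 8.646 × 10^-4 mol
From the 2:5 ratio, n(MnO4^-) in the aliquot = 2/5 × 8.646 × 10^-4 = 3.458 × 10^-4 mol
[MnO4^-] = 3.458 × 10^-4 / 0.02449 = 0.01412 mol/L

0.01412 M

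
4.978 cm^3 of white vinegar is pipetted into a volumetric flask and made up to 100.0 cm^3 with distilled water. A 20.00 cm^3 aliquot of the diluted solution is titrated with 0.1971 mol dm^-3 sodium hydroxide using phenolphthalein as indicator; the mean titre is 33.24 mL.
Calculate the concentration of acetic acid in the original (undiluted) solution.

CH3COOH + NaOH → CH3COONa + H2O
n(NaOH) = 0.03324 × 0.1971 = 6.552 × 10^-3 mol
n(CH3COOH) in the aliquot = 6.552 × 10^-3 mol (1:1 ratio)
[CH3COOH]_dilute = 6.552 × 10^-3 / 0.02000 = 0.3276 mol/L
Dilution factor = 100.0 / 4.978 = 20.09
[CH3COOH]_stock = 0.3276 × 20.09 = 6.581 mol/L

6.581 mol/L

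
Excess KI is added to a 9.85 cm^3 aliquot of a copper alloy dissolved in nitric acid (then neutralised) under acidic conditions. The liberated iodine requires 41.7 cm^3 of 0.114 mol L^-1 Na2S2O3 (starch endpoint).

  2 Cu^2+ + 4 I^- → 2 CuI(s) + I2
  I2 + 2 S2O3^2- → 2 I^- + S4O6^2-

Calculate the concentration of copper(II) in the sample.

n(S2O3^2-) = 0.0417 × 0.114 = 4.75 × 10^-3 mol
n(I2) = n(S2O3^2-)/2 = 2.38 × 10^-3 mol
From the 2:1 ratio, n(Cu2+) in the aliquot = 2/1 × 2.38 × 10^-3 = 4.75 × 10^-3 mol
[Cu2+] = 4.75 × 10^-3 / 0.00985 = 0.483 mol/L

0.483 mol/L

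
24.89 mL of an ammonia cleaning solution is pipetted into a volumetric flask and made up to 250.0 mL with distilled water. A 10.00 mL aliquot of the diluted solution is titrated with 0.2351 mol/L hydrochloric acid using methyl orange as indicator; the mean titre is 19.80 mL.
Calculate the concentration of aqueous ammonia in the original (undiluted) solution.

NH3 + HCl → NH4Cl
n(HCl) = 0.01980 × 0.2351 = 4.655 × 10^-3 mol
n(NH3) in the aliquot = 4.655 × 10^-3 mol (1:1 ratio)
[NH3]_dilute = 4.655 × 10^-3 / 0.01000 = 0.4655 mol/L
Dilution factor = 250.0 / 24.89 = 10.04
[NH3]_stock = 0.4655 × 10.04 = 4.676 mol/L

4.676 mol/L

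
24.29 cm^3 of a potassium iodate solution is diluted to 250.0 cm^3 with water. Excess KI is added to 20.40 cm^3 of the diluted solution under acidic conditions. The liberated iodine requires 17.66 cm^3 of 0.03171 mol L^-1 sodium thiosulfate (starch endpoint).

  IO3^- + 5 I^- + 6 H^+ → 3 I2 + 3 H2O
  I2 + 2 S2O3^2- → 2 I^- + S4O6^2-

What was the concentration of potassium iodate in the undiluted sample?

n(S2O3^2-) = 0.01766 × 0.03171 = 5.600 × 10^-4 mol
n(I2) = n(S2O3^2-)/2 = 2.800 × 10^-4 mol
From the 1:3 ratio, n(IO3^-) in the aliquot = 1/3 × 2.800 × 10^-4 = 9.333 × 10^-5 mol
[IO3^-]_dilute = 9.333 × 10^-5 / 0.02040 = 0.004575 mol/L
[IO3^-]_original = 0.004575 × 250.0/24.29 = 0.04709 mol/L

0.04709 mol/L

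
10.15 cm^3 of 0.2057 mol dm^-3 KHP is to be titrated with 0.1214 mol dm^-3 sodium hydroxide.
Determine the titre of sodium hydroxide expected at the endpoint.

17.20 mL

KHC8H4O4 + NaOH → KNaC8H4O4 + H2O
n(KHC8H4O4) = 0.01015 L × 0.2057 mol/L = 2.088 × 10^-3 mol
n(NaOH) = 2.088 × 10^-3 mol (1:1 stoichiometry)
V(NaOH) = 2.088 × 10^-3 mol / 0.1214 mol/L = 0.01720 L = 17.20 mL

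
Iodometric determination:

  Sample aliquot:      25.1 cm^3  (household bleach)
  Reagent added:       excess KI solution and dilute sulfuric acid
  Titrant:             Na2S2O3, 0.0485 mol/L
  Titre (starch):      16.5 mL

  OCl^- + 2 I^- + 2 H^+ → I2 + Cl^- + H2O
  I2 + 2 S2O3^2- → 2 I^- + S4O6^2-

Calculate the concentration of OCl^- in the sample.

n(S2O3^2-) = 0.0165 × 0.0485 = 8.00 × 10^-4 mol
n(I2) = n(S2O3^2-)/2 = 4.00 × 10^-4 mol
n(OCl^-) in the aliquot = 4.00 × 10^-4 mol (1:1 ratio)
[OCl^-] = 4.00 × 10^-4 / 0.0251 = 0.0159 mol/L

0.0159 mol/L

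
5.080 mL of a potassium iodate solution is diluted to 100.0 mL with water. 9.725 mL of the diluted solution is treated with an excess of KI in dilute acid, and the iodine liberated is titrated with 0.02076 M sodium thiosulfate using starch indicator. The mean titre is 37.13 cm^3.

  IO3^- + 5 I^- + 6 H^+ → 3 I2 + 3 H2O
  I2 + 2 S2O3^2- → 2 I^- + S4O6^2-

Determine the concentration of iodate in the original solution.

n(S2O3^2-) = 0.03713 × 0.02076 = 7.708 × 10^-4 mol
n(I2) = n(S2O3^2-)/2 = 3.854 × 10^-4 mol
From the 1:3 ratio, n(IO3^-) in the aliquot = 1/3 × 3.854 × 10^-4 = 1.285 × 10^-4 mol
[IO3^-]_dilute = 1.285 × 10^-4 / 0.009725 = 0.01321 mol/L
[IO3^-]_original = 0.01321 × 100.0/5.080 = 0.2600 mol/L

0.2600 M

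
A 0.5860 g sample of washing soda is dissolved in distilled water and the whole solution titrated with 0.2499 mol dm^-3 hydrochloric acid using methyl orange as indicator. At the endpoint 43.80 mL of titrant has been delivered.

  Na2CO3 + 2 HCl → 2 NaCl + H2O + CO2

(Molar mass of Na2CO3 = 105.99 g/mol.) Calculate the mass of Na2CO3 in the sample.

0.5801 g

n(HCl) = 0.04380 L × 0.2499 mol/L = 0.01095 mol
From the 1:2 ratio, n(Na2CO3) = 1/2 × 0.01095 = 5.473 × 10^-3 mol
mass of Na2CO3 = 5.473 × 10^-3 × 105.99 g/mol = 0.5801 g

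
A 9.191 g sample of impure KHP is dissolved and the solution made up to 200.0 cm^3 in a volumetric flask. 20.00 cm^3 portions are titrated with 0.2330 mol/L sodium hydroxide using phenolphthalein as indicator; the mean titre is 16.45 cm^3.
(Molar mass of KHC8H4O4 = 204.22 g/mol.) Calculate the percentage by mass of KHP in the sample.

85.16 %

KHC8H4O4 + NaOH → KNaC8H4O4 + H2O
n(NaOH) per titration = 0.01645 × 0.2330 = 3.833 × 10^-3 mol
n(KHC8H4O4) in each aliquot = 3.833 × 10^-3 mol (1:1 ratio)
n(KHC8H4O4) in the whole flask = 3.833 × 10^-3 × 200.0/20.00 = 0.03833 mol
mass of KHC8H4O4 = 0.03833 × 204.22 = 7.827 g
% KHC8H4O4 = 7.827 / 9.191 × 100 = 85.16 %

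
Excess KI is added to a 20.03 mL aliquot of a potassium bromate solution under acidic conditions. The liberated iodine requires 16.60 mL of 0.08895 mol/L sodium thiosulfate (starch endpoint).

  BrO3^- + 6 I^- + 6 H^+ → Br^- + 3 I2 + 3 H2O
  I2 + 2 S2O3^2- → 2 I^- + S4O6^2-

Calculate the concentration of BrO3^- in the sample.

0.01229 mol/L

n(S2O3^2-) = 0.01660 × 0.08895 = 1.477 × 10^-3 mol
n(I2) = n(S2O3^2-)/2 = 7.383 × 10^-4 mol
From the 1:3 ratio, n(BrO3^-) in the aliquot = 1/3 × 7.383 × 10^-4 = 2.461 × 10^-4 mol
[BrO3^-] = 2.461 × 10^-4 / 0.02003 = 0.01229 mol/L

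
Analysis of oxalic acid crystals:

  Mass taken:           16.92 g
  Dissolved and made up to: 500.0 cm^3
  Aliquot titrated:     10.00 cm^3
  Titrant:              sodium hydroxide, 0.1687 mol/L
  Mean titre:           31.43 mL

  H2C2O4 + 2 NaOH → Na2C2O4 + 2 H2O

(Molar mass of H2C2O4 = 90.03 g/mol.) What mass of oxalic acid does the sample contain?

n(NaOH) per titration = 0.03143 × 0.1687 = 5.302 × 10^-3 mol
From the 1:2 ratio, n(H2C2O4) in each aliquot = 1/2 × 5.302 × 10^-3 = 2.651 × 10^-3 mol
n(H2C2O4) in the whole flask = 2.651 × 10^-3 × 500.0/10.00 = 0.1326 mol
mass of H2C2O4 = 0.1326 × 90.03 = 11.93 g

11.93 g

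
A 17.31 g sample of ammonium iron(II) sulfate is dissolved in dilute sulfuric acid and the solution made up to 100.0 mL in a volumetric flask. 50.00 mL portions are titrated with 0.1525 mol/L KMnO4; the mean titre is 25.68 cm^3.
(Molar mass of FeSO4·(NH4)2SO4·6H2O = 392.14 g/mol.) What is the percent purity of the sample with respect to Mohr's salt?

88.72 %

MnO4^- + 5 Fe^2+ + 8 H^+ → Mn^2+ + 5 Fe^3+ + 4 H2O
n(KMnO4) per titration = 0.02568 × 0.1525 = 3.916 × 10^-3 mol
From the 5:1 ratio, n(FeSO4·(NH4)2SO4·6H2O) in each aliquot = 5/1 × 3.916 × 10^-3 = 0.01958 mol
n(FeSO4·(NH4)2SO4·6H2O) in the whole flask = 0.01958 × 100.0/50.00 = 0.03916 mol
mass of FeSO4·(NH4)2SO4·6H2O = 0.03916 × 392.14 = 15.36 g
% FeSO4·(NH4)2SO4·6H2O = 15.36 / 17.31 × 100 = 88.72 %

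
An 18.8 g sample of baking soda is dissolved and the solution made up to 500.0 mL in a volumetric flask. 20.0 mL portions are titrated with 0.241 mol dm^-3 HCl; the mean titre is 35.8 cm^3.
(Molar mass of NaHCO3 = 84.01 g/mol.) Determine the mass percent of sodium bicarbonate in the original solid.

96.4 %

NaHCO3 + HCl → NaCl + H2O + CO2
n(HCl) per titration = 0.0358 × 0.241 = 8.63 × 10^-3 mol
n(NaHCO3) in each aliquot = 8.63 × 10^-3 mol (1:1 ratio)
n(NaHCO3) in the whole flask = 8.63 × 10^-3 × 500.0/20.0 = 0.216 mol
mass of NaHCO3 = 0.216 × 84.01 = 18.1 g
% NaHCO3 = 18.1 / 18.8 × 100 = 96.4 %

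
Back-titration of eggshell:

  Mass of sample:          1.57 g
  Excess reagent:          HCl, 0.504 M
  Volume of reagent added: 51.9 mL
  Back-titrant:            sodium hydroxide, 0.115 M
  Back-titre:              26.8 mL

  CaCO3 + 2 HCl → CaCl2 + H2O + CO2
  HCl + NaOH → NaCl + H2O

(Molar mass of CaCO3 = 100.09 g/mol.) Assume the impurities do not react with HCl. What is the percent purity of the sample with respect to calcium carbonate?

73.6 %

n(HCl) added = 0.0519 × 0.504 = 0.0262 mol
n(NaOH) used in back-titration = 0.0268 × 0.115 = 3.08 × 10^-3 mol
n(HCl) left over = 3.08 × 10^-3 mol (1:1 ratio)
n(HCl) consumed by analyte = 0.0262 − 3.08 × 10^-3 = 0.0231 mol
From the 1:2 ratio, n(CaCO3) = 1/2 × 0.0231 = 0.0115 mol
mass of CaCO3 = 0.0115 × 100.09 = 1.15 g
% CaCO3 = 1.15 / 1.57 × 100 = 73.6 %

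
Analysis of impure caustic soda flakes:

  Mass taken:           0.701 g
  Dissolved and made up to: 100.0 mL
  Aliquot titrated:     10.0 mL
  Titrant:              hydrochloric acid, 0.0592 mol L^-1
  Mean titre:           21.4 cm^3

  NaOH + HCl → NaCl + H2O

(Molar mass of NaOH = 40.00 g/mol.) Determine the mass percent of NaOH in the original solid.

n(HCl) per titration = 0.0214 × 0.0592 = 1.27 × 10^-3 mol
n(NaOH) in each aliquot = 1.27 × 10^-3 mol (1:1 ratio)
n(NaOH) in the whole flask = 1.27 × 10^-3 × 100.0/10.0 = 0.0127 mol
mass of NaOH = 0.0127 × 40.00 = 0.507 g
% NaOH = 0.507 / 0.701 × 100 = 72.3 %

72.3 %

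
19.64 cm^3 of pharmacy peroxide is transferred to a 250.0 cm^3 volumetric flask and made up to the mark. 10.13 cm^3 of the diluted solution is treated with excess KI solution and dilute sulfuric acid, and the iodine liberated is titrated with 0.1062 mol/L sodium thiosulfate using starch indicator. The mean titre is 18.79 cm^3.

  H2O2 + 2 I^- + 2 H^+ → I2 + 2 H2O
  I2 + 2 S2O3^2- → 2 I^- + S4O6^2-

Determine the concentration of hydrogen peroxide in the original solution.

1.254 mol/L

n(S2O3^2-) = 0.01879 × 0.1062 = 1.995 × 10^-3 mol
n(I2) = n(S2O3^2-)/2 = 9.977 × 10^-4 mol
n(H2O2) in the aliquot = 9.977 × 10^-4 mol (1:1 ratio)
[H2O2]_dilute = 9.977 × 10^-4 / 0.01013 = 0.09849 mol/L
[H2O2]_original = 0.09849 × 250.0/19.64 = 1.254 mol/L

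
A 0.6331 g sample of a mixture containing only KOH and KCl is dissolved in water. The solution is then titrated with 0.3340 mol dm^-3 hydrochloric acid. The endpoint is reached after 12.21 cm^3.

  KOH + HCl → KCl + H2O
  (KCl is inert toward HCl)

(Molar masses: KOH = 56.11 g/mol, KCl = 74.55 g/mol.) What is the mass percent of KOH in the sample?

n(HCl) = 0.01221 × 0.3340 = 4.078 × 10^-3 mol
Let x = n(KOH), y = n(KCl).
Titrant: 1x = 4.078 × 10^-3;  mass: 56.11x + 74.55y = 0.6331
Solving, x = 4.078 × 10^-3 mol, y = 5.423 × 10^-3 mol
mass of KOH = 4.078 × 10^-3 × 56.11 = 0.2288 g
% KOH = 0.2288 / 0.6331 × 100 = 36.14 %

36.14 %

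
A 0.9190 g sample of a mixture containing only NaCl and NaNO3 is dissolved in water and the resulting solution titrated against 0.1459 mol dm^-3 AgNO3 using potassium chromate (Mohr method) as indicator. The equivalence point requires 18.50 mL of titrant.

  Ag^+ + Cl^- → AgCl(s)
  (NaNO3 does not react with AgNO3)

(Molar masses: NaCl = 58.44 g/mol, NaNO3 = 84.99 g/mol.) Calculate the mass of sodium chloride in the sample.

n(AgNO3) = 0.01850 × 0.1459 = 2.699 × 10^-3 mol
Let x = n(NaCl), y = n(NaNO3).
Titrant: 1x = 2.699 × 10^-3;  mass: 58.44x + 84.99y = 0.9190
Solving, x = 2.699 × 10^-3 mol, y = 8.957 × 10^-3 mol
mass of NaCl = 2.699 × 10^-3 × 58.44 = 0.1577 g

0.1577 g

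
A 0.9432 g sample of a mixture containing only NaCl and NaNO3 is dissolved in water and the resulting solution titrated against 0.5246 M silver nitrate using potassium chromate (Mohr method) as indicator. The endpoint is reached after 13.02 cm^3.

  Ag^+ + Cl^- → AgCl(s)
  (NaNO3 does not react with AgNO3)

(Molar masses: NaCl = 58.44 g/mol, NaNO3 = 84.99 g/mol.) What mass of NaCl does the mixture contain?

n(AgNO3) = 0.01302 × 0.5246 = 6.830 × 10^-3 mol
Let x = n(NaCl), y = n(NaNO3).
Titrant: 1x = 6.830 × 10^-3;  mass: 58.44x + 84.99y = 0.9432
Solving, x = 6.830 × 10^-3 mol, y = 6.401 × 10^-3 mol
mass of NaCl = 6.830 × 10^-3 × 58.44 = 0.3992 g

0.3992 g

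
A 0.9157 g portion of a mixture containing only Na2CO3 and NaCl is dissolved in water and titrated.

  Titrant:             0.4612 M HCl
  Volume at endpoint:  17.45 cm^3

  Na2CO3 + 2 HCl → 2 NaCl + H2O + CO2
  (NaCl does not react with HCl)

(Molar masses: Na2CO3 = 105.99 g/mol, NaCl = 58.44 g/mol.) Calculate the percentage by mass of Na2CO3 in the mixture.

46.58 %

n(HCl) = 0.01745 × 0.4612 = 8.048 × 10^-3 mol
Let x = n(Na2CO3), y = n(NaCl).
Titrant: 2x = 8.048 × 10^-3;  mass: 105.99x + 58.44y = 0.9157
Solving, x = 4.024 × 10^-3 mol, y = 8.371 × 10^-3 mol
mass of Na2CO3 = 4.024 × 10^-3 × 105.99 = 0.4265 g
% Na2CO3 = 0.4265 / 0.9157 × 100 = 46.58 %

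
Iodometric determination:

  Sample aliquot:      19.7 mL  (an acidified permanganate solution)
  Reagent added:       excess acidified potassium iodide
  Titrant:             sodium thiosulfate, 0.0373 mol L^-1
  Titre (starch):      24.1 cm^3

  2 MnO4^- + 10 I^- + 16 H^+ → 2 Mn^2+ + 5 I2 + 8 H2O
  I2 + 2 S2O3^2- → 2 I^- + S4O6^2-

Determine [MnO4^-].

0.00913 mol/L

n(S2O3^2-) = 0.0241 × 0.0373 = 8.99 × 10^-4 mol
n(I2) = n(S2O3^2-)/2 = 4.49 × 10^-4 mol
From the 2:5 ratio, n(MnO4^-) in the aliquot = 2/5 × 4.49 × 10^-4 = 1.80 × 10^-4 mol
[MnO4^-] = 1.80 × 10^-4 / 0.0197 = 0.00913 mol/L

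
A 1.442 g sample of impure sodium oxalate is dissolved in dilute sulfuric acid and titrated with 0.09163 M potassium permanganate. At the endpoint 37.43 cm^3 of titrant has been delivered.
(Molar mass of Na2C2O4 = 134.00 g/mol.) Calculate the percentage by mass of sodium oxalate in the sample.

79.68 %

2 MnO4^- + 5 C2O4^2- + 16 H^+ → 2 Mn^2+ + 10 CO2 + 8 H2O
n(KMnO4) = 0.03743 L × 0.09163 mol/L = 3.430 × 10^-3 mol
From the 5:2 ratio, n(Na2C2O4) = 5/2 × 3.430 × 10^-3 = 8.574 × 10^-3 mol
mass of Na2C2O4 = 8.574 × 10^-3 × 134.00 g/mol = 1.149 g
% Na2C2O4 = 1.149 / 1.442 × 100 = 79.68 %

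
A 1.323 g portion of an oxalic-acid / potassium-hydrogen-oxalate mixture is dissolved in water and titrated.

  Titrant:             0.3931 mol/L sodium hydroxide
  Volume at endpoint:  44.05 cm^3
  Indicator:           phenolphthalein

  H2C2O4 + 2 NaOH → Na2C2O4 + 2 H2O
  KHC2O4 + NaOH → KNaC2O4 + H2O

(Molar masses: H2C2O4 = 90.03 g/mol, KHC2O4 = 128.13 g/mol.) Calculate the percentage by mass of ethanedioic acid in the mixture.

n(NaOH) = 0.04405 × 0.3931 = 0.01732 mol
Let x = n(H2C2O4), y = n(KHC2O4).
Titrant: 2x + 1y = 0.01732;  mass: 90.03x + 128.13y = 1.323
Solving, x = 5.388 × 10^-3 mol, y = 6.539 × 10^-3 mol
mass of H2C2O4 = 5.388 × 10^-3 × 90.03 = 0.4851 g
% H2C2O4 = 0.4851 / 1.323 × 100 = 36.67 %

36.67 %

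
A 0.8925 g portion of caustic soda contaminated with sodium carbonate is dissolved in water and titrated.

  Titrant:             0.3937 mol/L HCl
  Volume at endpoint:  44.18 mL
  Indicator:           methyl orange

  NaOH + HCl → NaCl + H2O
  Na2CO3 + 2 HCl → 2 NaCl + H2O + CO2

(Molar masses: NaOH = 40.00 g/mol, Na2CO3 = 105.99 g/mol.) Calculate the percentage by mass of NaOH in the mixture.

10.10 %

n(HCl) = 0.04418 × 0.3937 = 0.01739 mol
Let x = n(NaOH), y = n(Na2CO3).
Titrant: 1x + 2y = 0.01739;  mass: 40.00x + 105.99y = 0.8925
Solving, x = 2.253 × 10^-3 mol, y = 7.570 × 10^-3 mol
mass of NaOH = 2.253 × 10^-3 × 40.00 = 0.09012 g
% NaOH = 0.09012 / 0.8925 × 100 = 10.10 %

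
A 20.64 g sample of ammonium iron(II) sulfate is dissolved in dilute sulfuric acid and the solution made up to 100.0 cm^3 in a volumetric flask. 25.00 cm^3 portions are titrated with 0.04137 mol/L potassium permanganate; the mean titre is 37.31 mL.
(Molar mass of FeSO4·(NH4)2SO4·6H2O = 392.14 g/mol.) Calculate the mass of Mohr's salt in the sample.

12.11 g

MnO4^- + 5 Fe^2+ + 8 H^+ → Mn^2+ + 5 Fe^3+ + 4 H2O
n(KMnO4) per titration = 0.03731 × 0.04137 = 1.544 × 10^-3 mol
From the 5:1 ratio, n(FeSO4·(NH4)2SO4·6H2O) in each aliquot = 5/1 × 1.544 × 10^-3 = 7.718 × 10^-3 mol
n(FeSO4·(NH4)2SO4·6H2O) in the whole flask = 7.718 × 10^-3 × 100.0/25.00 = 0.03087 mol
mass of FeSO4·(NH4)2SO4·6H2O = 0.03087 × 392.14 = 12.11 g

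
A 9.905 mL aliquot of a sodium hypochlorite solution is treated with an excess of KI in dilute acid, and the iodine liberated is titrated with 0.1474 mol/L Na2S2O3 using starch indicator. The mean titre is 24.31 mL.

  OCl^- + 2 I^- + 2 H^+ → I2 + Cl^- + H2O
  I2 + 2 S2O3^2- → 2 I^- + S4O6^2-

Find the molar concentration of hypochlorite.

n(S2O3^2-) = 0.02431 × 0.1474 = 3.583 × 10^-3 mol
n(I2) = n(S2O3^2-)/2 = 1.792 × 10^-3 mol
n(OCl^-) in the aliquot = 1.792 × 10^-3 mol (1:1 ratio)
[OCl^-] = 1.792 × 10^-3 / 0.009905 = 0.1809 mol/L

0.1809 mol/L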